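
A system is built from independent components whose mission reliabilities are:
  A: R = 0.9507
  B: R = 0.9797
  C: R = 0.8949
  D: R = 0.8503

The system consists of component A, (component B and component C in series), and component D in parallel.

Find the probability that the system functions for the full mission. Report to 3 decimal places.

0.999

Series (B and C): 0.97970 × 0.89490 = 0.87673
Parallel (A, [0.87673], and D): 1 − (1 − 0.95070)(1 − 0.87673)(1 − 0.85030) = 0.999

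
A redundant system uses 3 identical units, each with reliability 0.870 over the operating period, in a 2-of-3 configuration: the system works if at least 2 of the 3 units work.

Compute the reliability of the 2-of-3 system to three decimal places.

0.954

R = Σ_{i=2}^{3} C(3,i) p^i (1−p)^{3−i} with p = 0.870
C(3,2)·0.870^2·0.130^1 = 0.29519
C(3,3)·0.870^3·0.130^0 = 0.65850
Sum = 0.954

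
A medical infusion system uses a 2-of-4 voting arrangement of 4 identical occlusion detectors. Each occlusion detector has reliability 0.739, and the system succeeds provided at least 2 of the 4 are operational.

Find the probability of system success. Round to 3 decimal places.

R = Σ_{i=2}^{4} C(4,i) p^i (1−p)^{4−i} with p = 0.739
C(4,2)·0.739^2·0.261^2 = 0.22321
C(4,3)·0.739^3·0.261^1 = 0.42134
C(4,4)·0.739^4·0.261^0 = 0.29825
Sum = 0.943

0.943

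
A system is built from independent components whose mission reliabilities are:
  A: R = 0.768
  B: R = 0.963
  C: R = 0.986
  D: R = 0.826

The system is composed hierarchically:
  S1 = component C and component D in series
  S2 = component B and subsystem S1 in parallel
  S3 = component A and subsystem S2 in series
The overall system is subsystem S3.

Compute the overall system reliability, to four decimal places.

0.7627

Series (C and D): 0.986000 × 0.826000 = 0.814436
Parallel (B and [0.814436]): 1 − (1 − 0.963000)(1 − 0.814436) = 0.993134
Series (A and [0.993134]): 0.768000 × 0.993134 = 0.7627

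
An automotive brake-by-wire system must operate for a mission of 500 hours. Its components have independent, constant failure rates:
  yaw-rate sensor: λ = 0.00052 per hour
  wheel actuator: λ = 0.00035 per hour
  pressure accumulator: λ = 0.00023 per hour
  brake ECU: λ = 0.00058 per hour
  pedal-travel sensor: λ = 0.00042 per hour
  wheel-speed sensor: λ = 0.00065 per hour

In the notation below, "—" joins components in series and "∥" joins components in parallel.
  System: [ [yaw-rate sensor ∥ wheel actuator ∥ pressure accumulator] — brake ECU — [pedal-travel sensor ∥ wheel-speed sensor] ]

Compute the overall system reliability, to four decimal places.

0.7061

R(yaw-rate sensor) = exp(−0.00052 × 500) = 0.771052
R(wheel actuator) = exp(−0.00035 × 500) = 0.839457
R(pressure accumulator) = exp(−0.00023 × 500) = 0.891366
R(brake ECU) = exp(−0.00058 × 500) = 0.748264
R(pedal-travel sensor) = exp(−0.00042 × 500) = 0.810584
R(wheel-speed sensor) = exp(−0.00065 × 500) = 0.722527
Parallel (yaw-rate sensor, wheel actuator, and pressure accumulator): 1 − (1 − 0.771052)(1 − 0.839457)(1 − 0.891366) = 0.996007
Parallel (pedal-travel sensor and wheel-speed sensor): 1 − (1 − 0.810584)(1 − 0.722527) = 0.947442
Series ([0.996007], brake ECU, and [0.947442]): 0.996007 × 0.748264 × 0.947442 = 0.7061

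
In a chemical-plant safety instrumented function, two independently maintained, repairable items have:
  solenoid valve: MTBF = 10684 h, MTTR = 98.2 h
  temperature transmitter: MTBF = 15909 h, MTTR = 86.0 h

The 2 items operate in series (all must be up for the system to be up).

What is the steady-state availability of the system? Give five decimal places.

0.98556

A(solenoid valve) = MTBF/(MTBF+MTTR) = 10684/(10684+98.2) = 0.990892
A(temperature transmitter) = MTBF/(MTBF+MTTR) = 15909/(15909+86.0) = 0.994623
Series availability: 0.990892 × 0.994623 = 0.98556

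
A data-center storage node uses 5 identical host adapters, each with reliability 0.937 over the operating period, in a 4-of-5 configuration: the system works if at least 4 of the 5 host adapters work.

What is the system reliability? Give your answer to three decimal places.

R = Σ_{i=4}^{5} C(5,i) p^i (1−p)^{5−i} with p = 0.937
C(5,4)·0.937^4·0.063^1 = 0.24281
C(5,5)·0.937^5·0.063^0 = 0.72227
Sum = 0.965

0.965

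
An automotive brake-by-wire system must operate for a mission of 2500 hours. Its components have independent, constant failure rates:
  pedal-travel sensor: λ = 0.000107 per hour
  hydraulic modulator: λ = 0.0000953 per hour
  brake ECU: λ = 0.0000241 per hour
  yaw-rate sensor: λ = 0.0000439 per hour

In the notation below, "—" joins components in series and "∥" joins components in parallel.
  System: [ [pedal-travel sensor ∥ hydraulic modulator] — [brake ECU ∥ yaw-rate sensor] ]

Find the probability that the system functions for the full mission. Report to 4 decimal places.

0.9445

R(pedal-travel sensor) = exp(−0.000107 × 2500) = 0.765290
R(hydraulic modulator) = exp(−0.0000953 × 2500) = 0.788006
R(brake ECU) = exp(−0.0000241 × 2500) = 0.941529
R(yaw-rate sensor) = exp(−0.0000439 × 2500) = 0.896058
Parallel (pedal-travel sensor and hydraulic modulator): 1 − (1 − 0.765290)(1 − 0.788006) = 0.950243
Parallel (brake ECU and yaw-rate sensor): 1 − (1 − 0.941529)(1 − 0.896058) = 0.993922
Series ([0.950243] and [0.993922]): 0.950243 × 0.993922 = 0.9445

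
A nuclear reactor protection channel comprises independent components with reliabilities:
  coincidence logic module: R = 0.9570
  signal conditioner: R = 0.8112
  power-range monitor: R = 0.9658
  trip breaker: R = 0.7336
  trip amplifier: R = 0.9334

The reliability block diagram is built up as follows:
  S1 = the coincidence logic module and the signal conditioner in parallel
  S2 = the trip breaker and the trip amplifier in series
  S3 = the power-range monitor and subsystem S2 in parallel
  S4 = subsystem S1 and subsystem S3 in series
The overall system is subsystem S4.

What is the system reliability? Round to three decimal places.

Parallel (coincidence logic module and signal conditioner): 1 − (1 − 0.95700)(1 − 0.81120) = 0.99188
Series (trip breaker and trip amplifier): 0.73360 × 0.93340 = 0.68474
Parallel (power-range monitor and [0.68474]): 1 − (1 − 0.96580)(1 − 0.68474) = 0.98922
Series ([0.99188] and [0.98922]): 0.99188 × 0.98922 = 0.981

0.981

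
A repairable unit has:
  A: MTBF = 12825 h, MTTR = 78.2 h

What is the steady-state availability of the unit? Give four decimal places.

A(A) = MTBF/(MTBF+MTTR) = 12825/(12825+78.2) = 0.9939

0.9939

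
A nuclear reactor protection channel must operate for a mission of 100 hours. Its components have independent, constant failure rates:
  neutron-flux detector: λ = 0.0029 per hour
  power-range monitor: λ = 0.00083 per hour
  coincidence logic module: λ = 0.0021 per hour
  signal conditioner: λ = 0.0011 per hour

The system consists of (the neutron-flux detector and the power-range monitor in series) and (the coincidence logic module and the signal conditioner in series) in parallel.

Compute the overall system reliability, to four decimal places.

0.9147

R(neutron-flux detector) = exp(−0.0029 × 100) = 0.748264
R(power-range monitor) = exp(−0.00083 × 100) = 0.920351
R(coincidence logic module) = exp(−0.0021 × 100) = 0.810584
R(signal conditioner) = exp(−0.0011 × 100) = 0.895834
Series (neutron-flux detector and power-range monitor): 0.748264 × 0.920351 = 0.688666
Series (coincidence logic module and signal conditioner): 0.810584 × 0.895834 = 0.726149
Parallel ([0.688666] and [0.726149]): 1 − (1 − 0.688666)(1 − 0.726149) = 0.9147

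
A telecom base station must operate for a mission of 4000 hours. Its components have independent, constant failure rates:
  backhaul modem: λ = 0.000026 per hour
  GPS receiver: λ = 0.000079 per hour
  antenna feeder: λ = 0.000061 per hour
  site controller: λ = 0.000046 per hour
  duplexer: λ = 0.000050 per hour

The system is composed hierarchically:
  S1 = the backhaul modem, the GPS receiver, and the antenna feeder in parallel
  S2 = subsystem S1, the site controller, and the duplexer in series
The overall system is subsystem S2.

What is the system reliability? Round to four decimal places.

R(backhaul modem) = exp(−0.000026 × 4000) = 0.901225
R(GPS receiver) = exp(−0.000079 × 4000) = 0.729059
R(antenna feeder) = exp(−0.000061 × 4000) = 0.783488
R(site controller) = exp(−0.000046 × 4000) = 0.831936
R(duplexer) = exp(−0.000050 × 4000) = 0.818731
Parallel (backhaul modem, GPS receiver, and antenna feeder): 1 − (1 − 0.901225)(1 − 0.729059)(1 − 0.783488) = 0.994206
Series ([0.994206], site controller, and duplexer): 0.994206 × 0.831936 × 0.818731 = 0.6772

0.6772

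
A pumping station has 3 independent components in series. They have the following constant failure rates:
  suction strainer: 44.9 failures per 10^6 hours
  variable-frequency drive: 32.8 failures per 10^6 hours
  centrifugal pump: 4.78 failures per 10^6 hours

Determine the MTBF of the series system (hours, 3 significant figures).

12100

Series of exponential components: λ_sys = Σ λ_i
λ_sys = 0.0000449 + 0.0000328 + 0.00000478 = 8.2480e-05 /h
MTBF = 1 / λ_sys = 12100 h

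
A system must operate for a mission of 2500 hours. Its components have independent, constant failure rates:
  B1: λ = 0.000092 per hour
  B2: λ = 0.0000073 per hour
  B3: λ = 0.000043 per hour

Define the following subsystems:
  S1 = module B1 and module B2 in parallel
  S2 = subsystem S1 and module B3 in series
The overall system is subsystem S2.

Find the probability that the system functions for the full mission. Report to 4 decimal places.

R(B1) = exp(−0.000092 × 2500) = 0.794534
R(B2) = exp(−0.0000073 × 2500) = 0.981916
R(B3) = exp(−0.000043 × 2500) = 0.898077
Parallel (B1 and B2): 1 − (1 − 0.794534)(1 − 0.981916) = 0.996284
Series ([0.996284] and B3): 0.996284 × 0.898077 = 0.8947

0.8947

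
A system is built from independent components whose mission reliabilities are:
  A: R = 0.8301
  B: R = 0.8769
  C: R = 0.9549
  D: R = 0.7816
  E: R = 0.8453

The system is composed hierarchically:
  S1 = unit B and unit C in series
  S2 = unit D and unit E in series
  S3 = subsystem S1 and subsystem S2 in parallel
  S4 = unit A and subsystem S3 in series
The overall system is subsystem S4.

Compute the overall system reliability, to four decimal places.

Series (B and C): 0.876900 × 0.954900 = 0.837352
Series (D and E): 0.781600 × 0.845300 = 0.660686
Parallel ([0.837352] and [0.660686]): 1 − (1 − 0.837352)(1 − 0.660686) = 0.944811
Series (A and [0.944811]): 0.830100 × 0.944811 = 0.7843

0.7843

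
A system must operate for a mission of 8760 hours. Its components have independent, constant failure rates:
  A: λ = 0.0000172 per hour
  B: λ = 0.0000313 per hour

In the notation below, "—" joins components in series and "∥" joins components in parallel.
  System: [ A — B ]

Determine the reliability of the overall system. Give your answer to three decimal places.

0.654

R(A) = exp(−0.0000172 × 8760) = 0.86013
R(B) = exp(−0.0000313 × 8760) = 0.76019
Series (A and B): 0.86013 × 0.76019 = 0.654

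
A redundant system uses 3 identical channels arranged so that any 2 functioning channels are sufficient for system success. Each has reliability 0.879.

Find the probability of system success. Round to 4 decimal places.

R = Σ_{i=2}^{3} C(3,i) p^i (1−p)^{3−i} with p = 0.879
C(3,2)·0.879^2·0.121^1 = 0.280469
C(3,3)·0.879^3·0.121^0 = 0.679151
Sum = 0.9596

0.9596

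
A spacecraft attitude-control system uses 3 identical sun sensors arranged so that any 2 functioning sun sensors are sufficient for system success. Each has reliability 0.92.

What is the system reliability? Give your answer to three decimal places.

0.982

R = Σ_{i=2}^{3} C(3,i) p^i (1−p)^{3−i} with p = 0.92
C(3,2)·0.92^2·0.08^1 = 0.20314
C(3,3)·0.92^3·0.08^0 = 0.77869
Sum = 0.982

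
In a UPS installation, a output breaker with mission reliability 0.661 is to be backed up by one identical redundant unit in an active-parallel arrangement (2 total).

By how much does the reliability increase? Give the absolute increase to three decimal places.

0.224

R_before = 0.661
R_after = 1 − (1 − 0.661)^2 = 0.885
ΔR = 0.885 − 0.661 = 0.224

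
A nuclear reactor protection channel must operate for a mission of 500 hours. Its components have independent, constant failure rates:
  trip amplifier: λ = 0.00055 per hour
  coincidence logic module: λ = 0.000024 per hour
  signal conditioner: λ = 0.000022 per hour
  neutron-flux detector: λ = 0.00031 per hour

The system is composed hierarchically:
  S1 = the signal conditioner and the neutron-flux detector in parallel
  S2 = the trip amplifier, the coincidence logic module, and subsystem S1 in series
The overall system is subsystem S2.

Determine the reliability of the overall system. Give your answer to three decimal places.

0.749

R(trip amplifier) = exp(−0.00055 × 500) = 0.75957
R(coincidence logic module) = exp(−0.000024 × 500) = 0.98807
R(signal conditioner) = exp(−0.000022 × 500) = 0.98906
R(neutron-flux detector) = exp(−0.00031 × 500) = 0.85642
Parallel (signal conditioner and neutron-flux detector): 1 − (1 − 0.98906)(1 − 0.85642) = 0.99843
Series (trip amplifier, coincidence logic module, and [0.99843]): 0.75957 × 0.98807 × 0.99843 = 0.749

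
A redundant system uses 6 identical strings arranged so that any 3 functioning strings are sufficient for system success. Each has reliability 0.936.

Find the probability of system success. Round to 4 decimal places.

0.9998

R = Σ_{i=3}^{6} C(6,i) p^i (1−p)^{6−i} with p = 0.936
C(6,3)·0.936^3·0.064^3 = 0.004299
C(6,4)·0.936^4·0.064^2 = 0.047158
C(6,5)·0.936^5·0.064^1 = 0.275874
C(6,6)·0.936^6·0.064^0 = 0.672442
Sum = 0.9998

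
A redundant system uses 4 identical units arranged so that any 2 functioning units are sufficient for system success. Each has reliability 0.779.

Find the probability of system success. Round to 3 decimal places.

0.964

R = Σ_{i=2}^{4} C(4,i) p^i (1−p)^{4−i} with p = 0.779
C(4,2)·0.779^2·0.221^2 = 0.17783
C(4,3)·0.779^3·0.221^1 = 0.41789
C(4,4)·0.779^4·0.221^0 = 0.36826
Sum = 0.964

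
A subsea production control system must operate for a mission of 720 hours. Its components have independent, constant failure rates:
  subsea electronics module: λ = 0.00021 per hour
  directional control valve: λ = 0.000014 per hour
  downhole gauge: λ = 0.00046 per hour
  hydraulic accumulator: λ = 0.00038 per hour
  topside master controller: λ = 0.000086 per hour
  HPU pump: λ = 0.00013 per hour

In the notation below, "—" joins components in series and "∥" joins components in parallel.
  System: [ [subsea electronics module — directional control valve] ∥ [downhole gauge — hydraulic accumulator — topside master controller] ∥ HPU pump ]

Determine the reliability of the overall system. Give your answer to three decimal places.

R(subsea electronics module) = exp(−0.00021 × 720) = 0.85968
R(directional control valve) = exp(−0.000014 × 720) = 0.98997
R(downhole gauge) = exp(−0.00046 × 720) = 0.71806
R(hydraulic accumulator) = exp(−0.00038 × 720) = 0.76064
R(topside master controller) = exp(−0.000086 × 720) = 0.93996
R(HPU pump) = exp(−0.00013 × 720) = 0.91065
Series (subsea electronics module and directional control valve): 0.85968 × 0.98997 = 0.85106
Series (downhole gauge, hydraulic accumulator, and topside master controller): 0.71806 × 0.76064 × 0.93996 = 0.51339
Parallel ([0.85106], [0.51339], and HPU pump): 1 − (1 − 0.85106)(1 − 0.51339)(1 − 0.91065) = 0.994

0.994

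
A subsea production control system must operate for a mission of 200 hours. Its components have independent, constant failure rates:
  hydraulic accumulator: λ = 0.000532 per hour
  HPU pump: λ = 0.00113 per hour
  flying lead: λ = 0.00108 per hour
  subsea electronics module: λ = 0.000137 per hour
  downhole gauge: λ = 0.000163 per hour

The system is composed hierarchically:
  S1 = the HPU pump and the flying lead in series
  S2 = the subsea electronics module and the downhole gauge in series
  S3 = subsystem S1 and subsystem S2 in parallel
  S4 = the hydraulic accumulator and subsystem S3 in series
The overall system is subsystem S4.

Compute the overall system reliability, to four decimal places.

0.8804

R(hydraulic accumulator) = exp(−0.000532 × 200) = 0.899065
R(HPU pump) = exp(−0.00113 × 200) = 0.797718
R(flying lead) = exp(−0.00108 × 200) = 0.805735
R(subsea electronics module) = exp(−0.000137 × 200) = 0.972972
R(downhole gauge) = exp(−0.000163 × 200) = 0.967926
Series (HPU pump and flying lead): 0.797718 × 0.805735 = 0.642749
Series (subsea electronics module and downhole gauge): 0.972972 × 0.967926 = 0.941765
Parallel ([0.642749] and [0.941765]): 1 − (1 − 0.642749)(1 − 0.941765) = 0.979195
Series (hydraulic accumulator and [0.979195]): 0.899065 × 0.979195 = 0.8804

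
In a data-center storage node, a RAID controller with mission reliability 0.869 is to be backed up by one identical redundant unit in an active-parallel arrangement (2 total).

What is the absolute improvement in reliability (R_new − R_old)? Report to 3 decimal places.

R_before = 0.869
R_after = 1 − (1 − 0.869)^2 = 0.983
ΔR = 0.983 − 0.869 = 0.114

0.114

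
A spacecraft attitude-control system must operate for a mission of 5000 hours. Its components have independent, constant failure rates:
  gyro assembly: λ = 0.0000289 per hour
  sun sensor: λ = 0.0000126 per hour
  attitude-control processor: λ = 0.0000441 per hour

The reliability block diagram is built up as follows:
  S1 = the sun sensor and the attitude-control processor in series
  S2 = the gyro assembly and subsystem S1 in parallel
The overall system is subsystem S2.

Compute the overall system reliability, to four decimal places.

R(gyro assembly) = exp(−0.0000289 × 5000) = 0.865455
R(sun sensor) = exp(−0.0000126 × 5000) = 0.938943
R(attitude-control processor) = exp(−0.0000441 × 5000) = 0.802118
Series (sun sensor and attitude-control processor): 0.938943 × 0.802118 = 0.753143
Parallel (gyro assembly and [0.753143]): 1 − (1 − 0.865455)(1 − 0.753143) = 0.9668

0.9668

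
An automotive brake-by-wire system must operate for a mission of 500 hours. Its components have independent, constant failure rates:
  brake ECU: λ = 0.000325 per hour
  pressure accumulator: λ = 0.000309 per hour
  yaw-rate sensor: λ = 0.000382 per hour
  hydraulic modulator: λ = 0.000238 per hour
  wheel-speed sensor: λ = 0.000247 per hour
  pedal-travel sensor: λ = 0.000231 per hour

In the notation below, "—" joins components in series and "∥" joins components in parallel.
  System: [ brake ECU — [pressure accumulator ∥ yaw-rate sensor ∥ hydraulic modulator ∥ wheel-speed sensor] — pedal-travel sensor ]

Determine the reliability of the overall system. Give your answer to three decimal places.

R(brake ECU) = exp(−0.000325 × 500) = 0.85002
R(pressure accumulator) = exp(−0.000309 × 500) = 0.85684
R(yaw-rate sensor) = exp(−0.000382 × 500) = 0.82613
R(hydraulic modulator) = exp(−0.000238 × 500) = 0.88781
R(wheel-speed sensor) = exp(−0.000247 × 500) = 0.88382
R(pedal-travel sensor) = exp(−0.000231 × 500) = 0.89092
Parallel (pressure accumulator, yaw-rate sensor, hydraulic modulator, and wheel-speed sensor): 1 − (1 − 0.85684)(1 − 0.82613)(1 − 0.88781)(1 − 0.88382) = 0.99968
Series (brake ECU, [0.99968], and pedal-travel sensor): 0.85002 × 0.99968 × 0.89092 = 0.757

0.757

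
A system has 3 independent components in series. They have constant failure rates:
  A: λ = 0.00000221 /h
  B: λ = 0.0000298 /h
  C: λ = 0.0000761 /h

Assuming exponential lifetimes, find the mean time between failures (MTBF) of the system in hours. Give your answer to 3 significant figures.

9250

Series of exponential components: λ_sys = Σ λ_i
λ_sys = 0.00000221 + 0.0000298 + 0.0000761 = 1.0811e-04 /h
MTBF = 1 / λ_sys = 9250 h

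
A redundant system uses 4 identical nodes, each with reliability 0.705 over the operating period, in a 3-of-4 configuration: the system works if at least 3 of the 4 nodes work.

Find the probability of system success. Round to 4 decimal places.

R = Σ_{i=3}^{4} C(4,i) p^i (1−p)^{4−i} with p = 0.705
C(4,3)·0.705^3·0.295^1 = 0.413475
C(4,4)·0.705^4·0.295^0 = 0.247034
Sum = 0.6605

0.6605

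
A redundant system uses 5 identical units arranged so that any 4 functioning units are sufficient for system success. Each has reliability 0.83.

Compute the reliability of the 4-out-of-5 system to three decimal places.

0.797

R = Σ_{i=4}^{5} C(5,i) p^i (1−p)^{5−i} with p = 0.83
C(5,4)·0.83^4·0.17^1 = 0.40340
C(5,5)·0.83^5·0.17^0 = 0.39390
Sum = 0.797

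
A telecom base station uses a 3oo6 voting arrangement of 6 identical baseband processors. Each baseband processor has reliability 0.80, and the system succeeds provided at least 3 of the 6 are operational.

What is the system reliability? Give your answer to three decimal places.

0.983

R = Σ_{i=3}^{6} C(6,i) p^i (1−p)^{6−i} with p = 0.80
C(6,3)·0.80^3·0.20^3 = 0.08192
C(6,4)·0.80^4·0.20^2 = 0.24576
C(6,5)·0.80^5·0.20^1 = 0.39322
C(6,6)·0.80^6·0.20^0 = 0.26214
Sum = 0.983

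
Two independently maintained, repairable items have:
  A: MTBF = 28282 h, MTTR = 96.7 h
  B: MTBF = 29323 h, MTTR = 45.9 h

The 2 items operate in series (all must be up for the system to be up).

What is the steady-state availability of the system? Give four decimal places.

A(A) = MTBF/(MTBF+MTTR) = 28282/(28282+96.7) = 0.996593
A(B) = MTBF/(MTBF+MTTR) = 29323/(29323+45.9) = 0.998437
Series availability: 0.996593 × 0.998437 = 0.9950

0.9950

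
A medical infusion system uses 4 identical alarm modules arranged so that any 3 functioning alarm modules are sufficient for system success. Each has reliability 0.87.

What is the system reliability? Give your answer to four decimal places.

0.9153

R = Σ_{i=3}^{4} C(4,i) p^i (1−p)^{4−i} with p = 0.87
C(4,3)·0.87^3·0.13^1 = 0.342422
C(4,4)·0.87^4·0.13^0 = 0.572898
Sum = 0.9153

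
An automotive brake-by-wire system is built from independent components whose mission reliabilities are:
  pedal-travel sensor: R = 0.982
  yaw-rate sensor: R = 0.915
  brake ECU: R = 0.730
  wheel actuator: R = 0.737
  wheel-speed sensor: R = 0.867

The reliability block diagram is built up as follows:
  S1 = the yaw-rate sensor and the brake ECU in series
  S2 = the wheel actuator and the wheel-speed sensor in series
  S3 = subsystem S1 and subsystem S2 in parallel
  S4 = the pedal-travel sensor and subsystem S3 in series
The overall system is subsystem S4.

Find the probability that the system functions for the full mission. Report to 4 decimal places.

Series (yaw-rate sensor and brake ECU): 0.915000 × 0.730000 = 0.667950
Series (wheel actuator and wheel-speed sensor): 0.737000 × 0.867000 = 0.638979
Parallel ([0.667950] and [0.638979]): 1 − (1 − 0.667950)(1 − 0.638979) = 0.880123
Series (pedal-travel sensor and [0.880123]): 0.982000 × 0.880123 = 0.8643

0.8643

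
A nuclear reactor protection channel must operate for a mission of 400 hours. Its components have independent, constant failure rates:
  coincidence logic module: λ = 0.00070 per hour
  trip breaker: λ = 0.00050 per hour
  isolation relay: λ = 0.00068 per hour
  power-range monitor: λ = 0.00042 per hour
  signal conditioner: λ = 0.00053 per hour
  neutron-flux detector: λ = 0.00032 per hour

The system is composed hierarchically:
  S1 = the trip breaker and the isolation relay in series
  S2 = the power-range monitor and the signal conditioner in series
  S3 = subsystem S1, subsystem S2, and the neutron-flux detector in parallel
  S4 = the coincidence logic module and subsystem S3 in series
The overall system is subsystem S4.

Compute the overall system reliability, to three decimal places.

R(coincidence logic module) = exp(−0.00070 × 400) = 0.75578
R(trip breaker) = exp(−0.00050 × 400) = 0.81873
R(isolation relay) = exp(−0.00068 × 400) = 0.76185
R(power-range monitor) = exp(−0.00042 × 400) = 0.84535
R(signal conditioner) = exp(−0.00053 × 400) = 0.80896
R(neutron-flux detector) = exp(−0.00032 × 400) = 0.87985
Series (trip breaker and isolation relay): 0.81873 × 0.76185 = 0.62375
Series (power-range monitor and signal conditioner): 0.84535 × 0.80896 = 0.68385
Parallel ([0.62375], [0.68385], and neutron-flux detector): 1 − (1 − 0.62375)(1 − 0.68385)(1 − 0.87985) = 0.98571
Series (coincidence logic module and [0.98571]): 0.75578 × 0.98571 = 0.745

0.745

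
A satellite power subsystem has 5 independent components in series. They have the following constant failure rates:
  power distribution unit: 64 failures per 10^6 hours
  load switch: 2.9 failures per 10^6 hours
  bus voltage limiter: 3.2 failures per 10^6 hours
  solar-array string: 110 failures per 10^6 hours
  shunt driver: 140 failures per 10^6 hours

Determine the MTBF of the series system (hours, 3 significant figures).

3120

Series of exponential components: λ_sys = Σ λ_i
λ_sys = 0.000064 + 0.0000029 + 0.0000032 + 0.00011 + 0.00014 = 3.2010e-04 /h
MTBF = 1 / λ_sys = 3120 h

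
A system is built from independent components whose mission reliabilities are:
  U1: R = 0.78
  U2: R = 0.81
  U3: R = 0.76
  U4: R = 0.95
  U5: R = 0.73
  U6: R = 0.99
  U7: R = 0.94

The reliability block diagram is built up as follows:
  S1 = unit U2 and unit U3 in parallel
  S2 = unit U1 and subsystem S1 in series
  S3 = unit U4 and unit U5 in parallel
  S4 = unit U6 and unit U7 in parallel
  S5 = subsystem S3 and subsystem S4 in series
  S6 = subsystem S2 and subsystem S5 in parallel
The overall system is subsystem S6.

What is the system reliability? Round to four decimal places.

Parallel (U2 and U3): 1 − (1 − 0.810000)(1 − 0.760000) = 0.954400
Series (U1 and [0.954400]): 0.780000 × 0.954400 = 0.744432
Parallel (U4 and U5): 1 − (1 − 0.950000)(1 − 0.730000) = 0.986500
Parallel (U6 and U7): 1 − (1 − 0.990000)(1 − 0.940000) = 0.999400
Series ([0.986500] and [0.999400]): 0.986500 × 0.999400 = 0.985908
Parallel ([0.744432] and [0.985908]): 1 − (1 − 0.744432)(1 − 0.985908) = 0.9964

0.9964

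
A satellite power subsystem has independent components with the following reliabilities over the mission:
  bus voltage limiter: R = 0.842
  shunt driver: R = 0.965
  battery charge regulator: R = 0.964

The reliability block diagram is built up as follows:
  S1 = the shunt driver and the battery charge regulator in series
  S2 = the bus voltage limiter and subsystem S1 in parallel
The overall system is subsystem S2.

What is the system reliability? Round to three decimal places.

Series (shunt driver and battery charge regulator): 0.96500 × 0.96400 = 0.93026
Parallel (bus voltage limiter and [0.93026]): 1 − (1 − 0.84200)(1 − 0.93026) = 0.989

0.989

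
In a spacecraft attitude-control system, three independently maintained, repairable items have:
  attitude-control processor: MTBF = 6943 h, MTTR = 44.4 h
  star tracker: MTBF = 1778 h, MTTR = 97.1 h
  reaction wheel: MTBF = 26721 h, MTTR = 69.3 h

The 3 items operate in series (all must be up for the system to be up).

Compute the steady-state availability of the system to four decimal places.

0.9398

A(attitude-control processor) = MTBF/(MTBF+MTTR) = 6943/(6943+44.4) = 0.993646
A(star tracker) = MTBF/(MTBF+MTTR) = 1778/(1778+97.1) = 0.948216
A(reaction wheel) = MTBF/(MTBF+MTTR) = 26721/(26721+69.3) = 0.997413
Series availability: 0.993646 × 0.948216 × 0.997413 = 0.9398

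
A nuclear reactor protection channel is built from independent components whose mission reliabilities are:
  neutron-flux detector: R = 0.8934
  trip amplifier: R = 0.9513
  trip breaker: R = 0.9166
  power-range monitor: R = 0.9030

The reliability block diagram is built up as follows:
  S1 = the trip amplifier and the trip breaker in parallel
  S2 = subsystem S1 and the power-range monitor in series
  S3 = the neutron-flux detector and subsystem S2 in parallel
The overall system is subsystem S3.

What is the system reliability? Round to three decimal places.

Parallel (trip amplifier and trip breaker): 1 − (1 − 0.95130)(1 − 0.91660) = 0.99594
Series ([0.99594] and power-range monitor): 0.99594 × 0.90300 = 0.89933
Parallel (neutron-flux detector and [0.89933]): 1 − (1 − 0.89340)(1 − 0.89933) = 0.989

0.989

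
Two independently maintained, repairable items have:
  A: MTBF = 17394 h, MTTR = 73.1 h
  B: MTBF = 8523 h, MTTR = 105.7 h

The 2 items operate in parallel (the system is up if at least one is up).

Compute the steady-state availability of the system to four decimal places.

A(A) = MTBF/(MTBF+MTTR) = 17394/(17394+73.1) = 0.995815
A(B) = MTBF/(MTBF+MTTR) = 8523/(8523+105.7) = 0.987750
Parallel availability: 1 − (1 − 0.995815)(1 − 0.987750) = 0.9999

0.9999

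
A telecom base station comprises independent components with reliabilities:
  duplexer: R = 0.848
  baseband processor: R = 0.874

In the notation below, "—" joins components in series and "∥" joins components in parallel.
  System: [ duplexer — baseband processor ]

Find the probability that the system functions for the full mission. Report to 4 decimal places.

Series (duplexer and baseband processor): 0.848000 × 0.874000 = 0.7412

0.7412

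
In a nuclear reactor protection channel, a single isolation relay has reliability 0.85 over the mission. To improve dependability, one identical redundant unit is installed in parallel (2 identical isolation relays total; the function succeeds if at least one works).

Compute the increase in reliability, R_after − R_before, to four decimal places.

R_before = 0.85
R_after = 1 − (1 − 0.85)^2 = 0.9775
ΔR = 0.9775 − 0.85 = 0.1275

0.1275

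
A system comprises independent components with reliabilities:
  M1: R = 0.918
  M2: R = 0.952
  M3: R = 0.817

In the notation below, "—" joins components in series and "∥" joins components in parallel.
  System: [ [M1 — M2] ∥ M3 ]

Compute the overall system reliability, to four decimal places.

0.9769

Series (M1 and M2): 0.918000 × 0.952000 = 0.873936
Parallel ([0.873936] and M3): 1 − (1 − 0.873936)(1 − 0.817000) = 0.9769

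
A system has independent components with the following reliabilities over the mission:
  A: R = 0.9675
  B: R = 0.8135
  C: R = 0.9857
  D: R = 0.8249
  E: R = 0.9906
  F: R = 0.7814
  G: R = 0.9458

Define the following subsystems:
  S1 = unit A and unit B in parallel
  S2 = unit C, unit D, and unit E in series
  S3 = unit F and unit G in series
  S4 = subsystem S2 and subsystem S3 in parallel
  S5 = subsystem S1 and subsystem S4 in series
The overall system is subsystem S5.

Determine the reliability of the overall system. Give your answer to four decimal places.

Parallel (A and B): 1 − (1 − 0.967500)(1 − 0.813500) = 0.993939
Series (C, D, and E): 0.985700 × 0.824900 × 0.990600 = 0.805461
Series (F and G): 0.781400 × 0.945800 = 0.739048
Parallel ([0.805461] and [0.739048]): 1 − (1 − 0.805461)(1 − 0.739048) = 0.949235
Series ([0.993939] and [0.949235]): 0.993939 × 0.949235 = 0.9435

0.9435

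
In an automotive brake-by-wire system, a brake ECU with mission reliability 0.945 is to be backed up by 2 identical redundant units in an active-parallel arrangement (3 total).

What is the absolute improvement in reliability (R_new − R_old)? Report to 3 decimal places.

R_before = 0.945
R_after = 1 − (1 − 0.945)^3 = 1.000
ΔR = 1.000 − 0.945 = 0.055

0.055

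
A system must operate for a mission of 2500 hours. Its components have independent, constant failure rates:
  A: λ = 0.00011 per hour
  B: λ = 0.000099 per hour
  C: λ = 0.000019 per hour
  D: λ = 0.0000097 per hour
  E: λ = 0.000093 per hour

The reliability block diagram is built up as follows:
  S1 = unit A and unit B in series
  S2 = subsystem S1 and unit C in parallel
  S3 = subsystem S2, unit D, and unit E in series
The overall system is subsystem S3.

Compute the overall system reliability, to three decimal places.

R(A) = exp(−0.00011 × 2500) = 0.75957
R(B) = exp(−0.000099 × 2500) = 0.78075
R(C) = exp(−0.000019 × 2500) = 0.95361
R(D) = exp(−0.0000097 × 2500) = 0.97604
R(E) = exp(−0.000093 × 2500) = 0.79255
Series (A and B): 0.75957 × 0.78075 = 0.59303
Parallel ([0.59303] and C): 1 − (1 − 0.59303)(1 − 0.95361) = 0.98112
Series ([0.98112], D, and E): 0.98112 × 0.97604 × 0.79255 = 0.759

0.759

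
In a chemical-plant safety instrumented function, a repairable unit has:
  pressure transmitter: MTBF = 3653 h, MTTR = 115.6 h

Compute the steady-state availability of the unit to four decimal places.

0.9693

A(pressure transmitter) = MTBF/(MTBF+MTTR) = 3653/(3653+115.6) = 0.9693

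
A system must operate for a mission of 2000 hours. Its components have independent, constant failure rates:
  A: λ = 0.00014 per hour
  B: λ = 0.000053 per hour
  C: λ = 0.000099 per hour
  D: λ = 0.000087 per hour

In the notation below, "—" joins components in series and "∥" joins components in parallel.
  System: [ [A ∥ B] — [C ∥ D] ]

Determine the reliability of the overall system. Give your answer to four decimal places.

R(A) = exp(−0.00014 × 2000) = 0.755784
R(B) = exp(−0.000053 × 2000) = 0.899425
R(C) = exp(−0.000099 × 2000) = 0.820370
R(D) = exp(−0.000087 × 2000) = 0.840297
Parallel (A and B): 1 − (1 − 0.755784)(1 − 0.899425) = 0.975438
Parallel (C and D): 1 − (1 − 0.820370)(1 − 0.840297) = 0.971313
Series ([0.975438] and [0.971313]): 0.975438 × 0.971313 = 0.9475

0.9475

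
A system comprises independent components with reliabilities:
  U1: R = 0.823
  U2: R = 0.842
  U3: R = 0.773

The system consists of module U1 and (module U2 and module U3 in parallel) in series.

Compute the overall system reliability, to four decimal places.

0.7935

Parallel (U2 and U3): 1 − (1 − 0.842000)(1 − 0.773000) = 0.964134
Series (U1 and [0.964134]): 0.823000 × 0.964134 = 0.7935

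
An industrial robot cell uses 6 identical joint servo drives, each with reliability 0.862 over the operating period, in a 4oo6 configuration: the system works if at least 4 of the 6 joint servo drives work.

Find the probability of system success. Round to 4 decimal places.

0.9620

R = Σ_{i=4}^{6} C(6,i) p^i (1−p)^{6−i} with p = 0.862
C(6,4)·0.862^4·0.138^2 = 0.157717
C(6,5)·0.862^5·0.138^1 = 0.394064
C(6,6)·0.862^6·0.138^0 = 0.410245
Sum = 0.9620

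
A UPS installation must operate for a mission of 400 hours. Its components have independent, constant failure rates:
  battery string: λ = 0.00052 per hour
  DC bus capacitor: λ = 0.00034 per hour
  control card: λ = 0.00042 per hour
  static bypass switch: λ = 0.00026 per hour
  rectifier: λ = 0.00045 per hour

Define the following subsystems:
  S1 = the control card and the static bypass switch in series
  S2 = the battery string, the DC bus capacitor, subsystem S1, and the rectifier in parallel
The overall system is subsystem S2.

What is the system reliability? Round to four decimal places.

0.9991

R(battery string) = exp(−0.00052 × 400) = 0.812207
R(DC bus capacitor) = exp(−0.00034 × 400) = 0.872843
R(control card) = exp(−0.00042 × 400) = 0.845354
R(static bypass switch) = exp(−0.00026 × 400) = 0.901225
R(rectifier) = exp(−0.00045 × 400) = 0.835270
Series (control card and static bypass switch): 0.845354 × 0.901225 = 0.761854
Parallel (battery string, DC bus capacitor, [0.761854], and rectifier): 1 − (1 − 0.812207)(1 − 0.872843)(1 − 0.761854)(1 − 0.835270) = 0.9991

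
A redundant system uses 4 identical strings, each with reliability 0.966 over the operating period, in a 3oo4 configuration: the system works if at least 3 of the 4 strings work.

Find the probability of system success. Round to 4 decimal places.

0.9934

R = Σ_{i=3}^{4} C(4,i) p^i (1−p)^{4−i} with p = 0.966
C(4,3)·0.966^3·0.034^1 = 0.122594
C(4,4)·0.966^4·0.034^0 = 0.870780
Sum = 0.9934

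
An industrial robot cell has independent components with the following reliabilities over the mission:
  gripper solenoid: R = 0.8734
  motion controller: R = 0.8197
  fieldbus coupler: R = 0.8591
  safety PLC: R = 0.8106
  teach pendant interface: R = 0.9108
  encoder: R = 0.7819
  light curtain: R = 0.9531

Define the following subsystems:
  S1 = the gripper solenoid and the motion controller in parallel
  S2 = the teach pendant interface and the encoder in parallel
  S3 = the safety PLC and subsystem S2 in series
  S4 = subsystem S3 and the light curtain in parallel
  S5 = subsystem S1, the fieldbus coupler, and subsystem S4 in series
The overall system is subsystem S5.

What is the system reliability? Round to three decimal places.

Parallel (gripper solenoid and motion controller): 1 − (1 − 0.87340)(1 − 0.81970) = 0.97717
Parallel (teach pendant interface and encoder): 1 − (1 − 0.91080)(1 − 0.78190) = 0.98055
Series (safety PLC and [0.98055]): 0.81060 × 0.98055 = 0.79483
Parallel ([0.79483] and light curtain): 1 − (1 − 0.79483)(1 − 0.95310) = 0.99038
Series ([0.97717], fieldbus coupler, and [0.99038]): 0.97717 × 0.85910 × 0.99038 = 0.831

0.831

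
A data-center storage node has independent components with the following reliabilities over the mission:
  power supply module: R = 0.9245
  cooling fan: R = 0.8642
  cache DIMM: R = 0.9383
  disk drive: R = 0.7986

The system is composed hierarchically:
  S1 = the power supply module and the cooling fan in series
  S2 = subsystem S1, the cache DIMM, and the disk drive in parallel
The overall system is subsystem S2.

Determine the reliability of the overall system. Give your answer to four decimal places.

Series (power supply module and cooling fan): 0.924500 × 0.864200 = 0.798953
Parallel ([0.798953], cache DIMM, and disk drive): 1 − (1 − 0.798953)(1 − 0.938300)(1 − 0.798600) = 0.9975

0.9975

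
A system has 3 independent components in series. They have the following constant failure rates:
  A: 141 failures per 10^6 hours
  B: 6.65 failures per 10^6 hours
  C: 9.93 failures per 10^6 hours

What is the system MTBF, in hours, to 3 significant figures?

Series of exponential components: λ_sys = Σ λ_i
λ_sys = 0.000141 + 0.00000665 + 0.00000993 = 1.5758e-04 /h
MTBF = 1 / λ_sys = 6350 h

6350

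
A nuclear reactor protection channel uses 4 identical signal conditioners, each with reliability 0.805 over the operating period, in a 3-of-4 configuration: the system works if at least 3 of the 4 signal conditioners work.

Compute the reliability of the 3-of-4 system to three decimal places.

0.827

R = Σ_{i=3}^{4} C(4,i) p^i (1−p)^{4−i} with p = 0.805
C(4,3)·0.805^3·0.195^1 = 0.40689
C(4,4)·0.805^4·0.195^0 = 0.41994
Sum = 0.827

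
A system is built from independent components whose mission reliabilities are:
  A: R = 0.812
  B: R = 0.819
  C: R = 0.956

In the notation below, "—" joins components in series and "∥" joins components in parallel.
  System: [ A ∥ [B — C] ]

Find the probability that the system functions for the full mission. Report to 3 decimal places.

Series (B and C): 0.81900 × 0.95600 = 0.78296
Parallel (A and [0.78296]): 1 − (1 − 0.81200)(1 − 0.78296) = 0.959

0.959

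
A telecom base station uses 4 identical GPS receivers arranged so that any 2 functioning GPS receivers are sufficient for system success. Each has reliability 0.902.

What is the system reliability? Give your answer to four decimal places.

R = Σ_{i=2}^{4} C(4,i) p^i (1−p)^{4−i} with p = 0.902
C(4,2)·0.902^2·0.098^2 = 0.046883
C(4,3)·0.902^3·0.098^1 = 0.287677
C(4,4)·0.902^4·0.098^0 = 0.661951
Sum = 0.9965

0.9965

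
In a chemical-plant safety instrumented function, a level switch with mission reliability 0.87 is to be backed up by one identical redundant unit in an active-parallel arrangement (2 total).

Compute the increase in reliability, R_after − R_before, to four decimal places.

R_before = 0.87
R_after = 1 − (1 − 0.87)^2 = 0.9831
ΔR = 0.9831 − 0.87 = 0.1131

0.1131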